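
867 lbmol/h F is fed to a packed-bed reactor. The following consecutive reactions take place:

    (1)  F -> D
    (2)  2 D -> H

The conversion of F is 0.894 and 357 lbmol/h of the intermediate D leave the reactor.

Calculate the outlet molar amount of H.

209 lbmol/h

Conversion of F: F consumed = 1ξ₁ = 0.894 × 867 → ξ₁ = 775.1 lbmol/h.
D balance: n_D = 0 + 1ξ₁ − 2ξ₂ = 357 → ξ₂ = (1·775.1 − 357)/2 = 209 lbmol/h.
Outlet amounts (n = n₀ + Σ ν·ξ):
  F: 867 − 1(775.1) = 91.9
  D: 0 + 1(775.1) − 2(209) = 357
  H: 0 + 1(209) = 209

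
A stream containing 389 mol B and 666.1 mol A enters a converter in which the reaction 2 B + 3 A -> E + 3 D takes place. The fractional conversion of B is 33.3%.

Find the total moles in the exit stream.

990 mol

B reacted = 0.333 × 389 = 129.5 mol; ν_B = −2, so ξ = 129.5/2 = 64.77 mol.
Outlet amounts (n = n₀ + ν ξ):
  B: 389 − 2(64.77) = 259.5
  A: 666.1 − 3(64.77) = 471.8
  E: 0 + 1(64.77) = 64.77
  D: 0 + 3(64.77) = 194.3
Total out = 259.5 + 471.8 + 64.77 + 194.3 = 990.3 mol.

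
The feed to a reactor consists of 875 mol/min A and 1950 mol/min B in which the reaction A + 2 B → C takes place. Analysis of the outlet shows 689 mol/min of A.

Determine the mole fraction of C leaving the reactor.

For A: n = n₀ − 1ξ → 689 = 875 − 1ξ, giving ξ = 186 mol/min.
Outlet amounts (n = n₀ + ν ξ):
  A: 875 − 1(186) = 689
  B: 1950 − 2(186) = 1578
  C: 0 + 1(186) = 186
Total out = 2453 mol/min; y_C = 186 / 2453 = 0.07583.

0.0758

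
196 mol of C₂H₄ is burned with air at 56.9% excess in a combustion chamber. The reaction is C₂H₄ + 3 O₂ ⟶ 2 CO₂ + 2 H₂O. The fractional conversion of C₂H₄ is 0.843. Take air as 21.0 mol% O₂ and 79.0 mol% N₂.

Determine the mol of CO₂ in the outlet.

Stoichiometric O₂ = 3 × 196 = 588 mol; O₂ fed = 588 × 1.569 = 922.6 mol.
N₂ fed = 922.6 × 79/21 = 3471 mol.
Fuel reacted = 0.843 × 196 → ξ = 165.2 mol.
Outlet (n = n₀ + ν ξ):
  C₂H₄: 196 − 1(165.2) = 30.77
  O₂: 922.6 − 3(165.2) = 426.9
  N₂: 3471 (inert)
  CO₂: 0 + 2(165.2) = 330.5
  H₂O: 0 + 2(165.2) = 330.5

330 mol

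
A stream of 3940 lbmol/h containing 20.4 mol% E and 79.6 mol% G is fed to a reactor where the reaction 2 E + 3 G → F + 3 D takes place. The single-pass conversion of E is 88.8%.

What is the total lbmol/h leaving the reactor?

E reacted = 0.888 × 803.8 = 713.7 lbmol/h; ν_E = −2, so ξ = 713.7/2 = 356.9 lbmol/h.
Outlet amounts (n = n₀ + ν ξ):
  E: 803.8 − 2(356.9) = 90.02
  G: 3136 − 3(356.9) = 2066
  F: 0 + 1(356.9) = 356.9
  D: 0 + 3(356.9) = 1071
Total out = 90.02 + 2066 + 356.9 + 1071 = 3583 lbmol/h.

3580 lbmol/h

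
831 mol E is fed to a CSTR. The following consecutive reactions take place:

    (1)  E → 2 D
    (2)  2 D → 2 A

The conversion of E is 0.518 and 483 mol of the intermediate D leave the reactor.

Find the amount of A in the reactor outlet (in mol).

Conversion of E: E consumed = 1ξ₁ = 0.518 × 831 → ξ₁ = 430.5 mol.
D balance: n_D = 0 + 2ξ₁ − 2ξ₂ = 483 → ξ₂ = (2·430.5 − 483)/2 = 189 mol.
Outlet amounts (n = n₀ + Σ ν·ξ):
  E: 831 − 1(430.5) = 400.5
  D: 0 + 2(430.5) − 2(189) = 483
  A: 0 + 2(189) = 377.9

378 mol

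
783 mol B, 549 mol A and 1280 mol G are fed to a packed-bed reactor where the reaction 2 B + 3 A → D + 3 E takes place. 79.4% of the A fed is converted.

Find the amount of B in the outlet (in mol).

492 mol

A reacted = 0.794 × 549 = 435.9 mol; ν_A = −3, so ξ = 435.9/3 = 145.3 mol.
Outlet amounts (n = n₀ + ν ξ):
  B: 783 − 2(145.3) = 492.4
  A: 549 − 3(145.3) = 113.1
  D: 0 + 1(145.3) = 145.3
  E: 0 + 3(145.3) = 435.9
  G: 1280 (inert)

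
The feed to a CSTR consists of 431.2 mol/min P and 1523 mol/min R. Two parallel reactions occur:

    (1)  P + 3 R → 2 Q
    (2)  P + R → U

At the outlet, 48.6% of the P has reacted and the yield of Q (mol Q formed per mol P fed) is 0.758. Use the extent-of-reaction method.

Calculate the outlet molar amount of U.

46.1 mol/min

Yield of Q: 2ξ₁ / 431.2 = 0.758 → ξ₁ = 163.4 mol/min.
Conversion of P: 1ξ₁ + 1ξ₂ = 0.486 × 431.2 = 209.6 → ξ₂ = 46.14 mol/min.
Outlet amounts (n = n₀ + Σ ν·ξ):
  P: 431.2 − 1(163.4) − 1(46.14) = 221.6
  R: 1523 − 3(163.4) − 1(46.14) = 986.6
  Q: 0 + 2(163.4) = 326.8
  U: 0 + 1(46.14) = 46.14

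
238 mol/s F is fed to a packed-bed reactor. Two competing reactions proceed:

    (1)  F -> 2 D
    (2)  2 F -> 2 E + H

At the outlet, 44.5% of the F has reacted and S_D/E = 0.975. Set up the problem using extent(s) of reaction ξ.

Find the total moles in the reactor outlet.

Conversion of F: F consumed = 0.445 × 238 = 105.9 mol/s = 1ξ₁ + 2ξ₂.
Selectivity: 2ξ₁ / (2ξ₂) = 0.975 → ξ₁ = 0.975 ξ₂.
Substitute: (1·0.975 + 2) ξ₂ = 105.9 → ξ₂ = 35.6 mol/s, ξ₁ = 34.71 mol/s.
Outlet amounts (n = n₀ + Σ ν·ξ):
  F: 238 − 1(34.71) − 2(35.6) = 132.1
  D: 0 + 2(34.71) = 69.42
  E: 0 + 2(35.6) = 71.2
  H: 0 + 1(35.6) = 35.6
Total out = 132.1 + 69.42 + 71.2 + 35.6 = 308.3 mol/s.

308 mol/s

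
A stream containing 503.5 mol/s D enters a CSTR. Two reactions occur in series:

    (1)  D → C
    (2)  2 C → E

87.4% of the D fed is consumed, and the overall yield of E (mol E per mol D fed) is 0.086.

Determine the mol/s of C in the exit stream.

353 mol/s

Conversion of D: D consumed = 1ξ₁ = 0.874 × 503.5 → ξ₁ = 440.1 mol/s.
Yield of E: 1ξ₂ / 503.5 = 0.086 → ξ₂ = 43.3 mol/s.
Outlet amounts (n = n₀ + Σ ν·ξ):
  D: 503.5 − 1(440.1) = 63.44
  C: 0 + 1(440.1) − 2(43.3) = 353.5
  E: 0 + 1(43.3) = 43.3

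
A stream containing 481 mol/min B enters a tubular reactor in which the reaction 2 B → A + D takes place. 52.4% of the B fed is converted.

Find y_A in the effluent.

0.262

B reacted = 0.524 × 481 = 252 mol/min; ν_B = −2, so ξ = 252/2 = 126 mol/min.
Outlet amounts (n = n₀ + ν ξ):
  B: 481 − 2(126) = 229
  A: 0 + 1(126) = 126
  D: 0 + 1(126) = 126
Total out = 481 mol/min; y_A = 126 / 481 = 0.262.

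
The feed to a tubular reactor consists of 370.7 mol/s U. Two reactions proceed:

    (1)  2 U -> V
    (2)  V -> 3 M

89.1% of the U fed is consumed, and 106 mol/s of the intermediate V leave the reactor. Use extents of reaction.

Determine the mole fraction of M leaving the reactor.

Conversion of U: U consumed = 2ξ₁ = 0.891 × 370.7 → ξ₁ = 165.1 mol/s.
V balance: n_V = 0 + 1ξ₁ − 1ξ₂ = 106 → ξ₂ = (1·165.1 − 106)/1 = 59.15 mol/s.
Outlet amounts (n = n₀ + Σ ν·ξ):
  U: 370.7 − 2(165.1) = 40.41
  V: 0 + 1(165.1) − 1(59.15) = 106
  M: 0 + 3(59.15) = 177.4
Total out = 323.8 mol/s; y_M = 177.4 / 323.8 = 0.5479.

0.548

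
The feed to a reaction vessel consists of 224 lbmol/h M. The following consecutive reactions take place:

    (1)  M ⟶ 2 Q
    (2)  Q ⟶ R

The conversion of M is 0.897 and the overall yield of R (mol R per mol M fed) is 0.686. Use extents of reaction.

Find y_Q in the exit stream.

0.584

Conversion of M: M consumed = 1ξ₁ = 0.897 × 224 → ξ₁ = 200.9 lbmol/h.
Yield of R: 1ξ₂ / 224 = 0.686 → ξ₂ = 153.7 lbmol/h.
Outlet amounts (n = n₀ + Σ ν·ξ):
  M: 224 − 1(200.9) = 23.07
  Q: 0 + 2(200.9) − 1(153.7) = 248.2
  R: 0 + 1(153.7) = 153.7
Total out = 424.9 lbmol/h; y_Q = 248.2 / 424.9 = 0.5841.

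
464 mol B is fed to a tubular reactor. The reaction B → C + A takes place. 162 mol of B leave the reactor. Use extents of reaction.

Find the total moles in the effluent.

766 mol

For B: n = n₀ − 1ξ → 162 = 464 − 1ξ, giving ξ = 302 mol.
Outlet amounts (n = n₀ + ν ξ):
  B: 464 − 1(302) = 162
  C: 0 + 1(302) = 302
  A: 0 + 1(302) = 302
Total out = 162 + 302 + 302 = 766 mol.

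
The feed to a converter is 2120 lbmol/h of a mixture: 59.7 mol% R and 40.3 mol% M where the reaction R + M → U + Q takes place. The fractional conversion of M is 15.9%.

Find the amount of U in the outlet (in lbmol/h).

M reacted = 0.159 × 854.4 = 135.8 lbmol/h; ν_M = −1, so ξ = 135.8/1 = 135.8 lbmol/h.
Outlet amounts (n = n₀ + ν ξ):
  R: 1266 − 1(135.8) = 1130
  M: 854.4 − 1(135.8) = 718.5
  U: 0 + 1(135.8) = 135.8
  Q: 0 + 1(135.8) = 135.8

136 lbmol/h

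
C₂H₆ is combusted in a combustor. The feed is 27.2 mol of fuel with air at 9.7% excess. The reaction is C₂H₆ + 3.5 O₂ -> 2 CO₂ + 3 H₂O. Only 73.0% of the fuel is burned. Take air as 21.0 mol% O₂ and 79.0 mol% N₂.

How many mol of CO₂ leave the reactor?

39.7 mol

Stoichiometric O₂ = 3.5 × 27.2 = 95.2 mol; O₂ fed = 95.2 × 1.097 = 104.4 mol.
N₂ fed = 104.4 × 79/21 = 392.9 mol.
Fuel reacted = 0.73 × 27.2 → ξ = 19.86 mol.
Outlet (n = n₀ + ν ξ):
  C₂H₆: 27.2 − 1(19.86) = 7.344
  O₂: 104.4 − 3.5(19.86) = 34.94
  N₂: 392.9 (inert)
  CO₂: 0 + 2(19.86) = 39.71
  H₂O: 0 + 3(19.86) = 59.57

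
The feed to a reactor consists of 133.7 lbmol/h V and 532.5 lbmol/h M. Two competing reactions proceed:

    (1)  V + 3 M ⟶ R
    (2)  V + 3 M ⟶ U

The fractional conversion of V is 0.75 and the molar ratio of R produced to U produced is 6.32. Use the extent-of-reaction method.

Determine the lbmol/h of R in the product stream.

86.6 lbmol/h

Conversion of V: V consumed = 0.75 × 133.7 = 100.3 lbmol/h = 1ξ₁ + 1ξ₂.
Selectivity: 1ξ₁ / (1ξ₂) = 6.32 → ξ₁ = 6.32 ξ₂.
Substitute: (1·6.32 + 1) ξ₂ = 100.3 → ξ₂ = 13.7 lbmol/h, ξ₁ = 86.58 lbmol/h.
Outlet amounts (n = n₀ + Σ ν·ξ):
  V: 133.7 − 1(86.58) − 1(13.7) = 33.42
  M: 532.5 − 3(86.58) − 3(13.7) = 231.7
  R: 0 + 1(86.58) = 86.58
  U: 0 + 1(13.7) = 13.7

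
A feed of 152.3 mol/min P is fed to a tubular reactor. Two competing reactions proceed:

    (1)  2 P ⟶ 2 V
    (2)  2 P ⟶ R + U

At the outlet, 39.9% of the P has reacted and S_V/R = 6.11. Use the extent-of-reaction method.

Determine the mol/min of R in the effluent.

7.49 mol/min

Conversion of P: P consumed = 0.399 × 152.3 = 60.77 mol/min = 2ξ₁ + 2ξ₂.
Selectivity: 2ξ₁ / (1ξ₂) = 6.11 → ξ₁ = 3.055 ξ₂.
Substitute: (2·3.055 + 2) ξ₂ = 60.77 → ξ₂ = 7.493 mol/min, ξ₁ = 22.89 mol/min.
Outlet amounts (n = n₀ + Σ ν·ξ):
  P: 152.3 − 2(22.89) − 2(7.493) = 91.53
  V: 0 + 2(22.89) = 45.78
  R: 0 + 1(7.493) = 7.493
  U: 0 + 1(7.493) = 7.493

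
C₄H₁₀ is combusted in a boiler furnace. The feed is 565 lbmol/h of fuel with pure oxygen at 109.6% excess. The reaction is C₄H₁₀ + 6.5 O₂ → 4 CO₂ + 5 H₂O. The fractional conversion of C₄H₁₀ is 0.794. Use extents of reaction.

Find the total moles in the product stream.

8940 lbmol/h

Stoichiometric O₂ = 6.5 × 565 = 3672 lbmol/h; O₂ fed = 3672 × 2.096 = 7698 lbmol/h.
Fuel reacted = 0.794 × 565 → ξ = 448.6 lbmol/h.
Outlet (n = n₀ + ν ξ):
  C₄H₁₀: 565 − 1(448.6) = 116.4
  O₂: 7698 − 6.5(448.6) = 4782
  CO₂: 0 + 4(448.6) = 1794
  H₂O: 0 + 5(448.6) = 2243
Total out = 116.4 + 4782 + 1794 + 2243 = 8935 lbmol/h.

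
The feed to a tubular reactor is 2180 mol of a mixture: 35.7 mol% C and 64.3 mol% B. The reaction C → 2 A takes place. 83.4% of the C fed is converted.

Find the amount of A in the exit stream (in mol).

1300 mol

C reacted = 0.834 × 778.3 = 649.1 mol; ν_C = −1, so ξ = 649.1/1 = 649.1 mol.
Outlet amounts (n = n₀ + ν ξ):
  C: 778.3 − 1(649.1) = 129.2
  A: 0 + 2(649.1) = 1298
  B: 1402 (inert)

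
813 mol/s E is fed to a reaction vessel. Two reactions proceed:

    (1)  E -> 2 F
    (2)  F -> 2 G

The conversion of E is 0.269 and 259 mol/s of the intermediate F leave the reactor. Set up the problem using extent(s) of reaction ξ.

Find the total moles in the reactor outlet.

Conversion of E: E consumed = 1ξ₁ = 0.269 × 813 → ξ₁ = 218.7 mol/s.
F balance: n_F = 0 + 2ξ₁ − 1ξ₂ = 259 → ξ₂ = (2·218.7 − 259)/1 = 178.4 mol/s.
Outlet amounts (n = n₀ + Σ ν·ξ):
  E: 813 − 1(218.7) = 594.3
  F: 0 + 2(218.7) − 1(178.4) = 259
  G: 0 + 2(178.4) = 356.8
Total out = 594.3 + 259 + 356.8 = 1210 mol/s.

1210 mol/s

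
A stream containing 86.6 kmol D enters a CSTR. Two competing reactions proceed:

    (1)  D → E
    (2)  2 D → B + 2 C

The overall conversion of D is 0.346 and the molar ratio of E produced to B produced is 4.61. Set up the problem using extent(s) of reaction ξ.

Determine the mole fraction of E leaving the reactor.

Conversion of D: D consumed = 0.346 × 86.6 = 29.96 kmol = 1ξ₁ + 2ξ₂.
Selectivity: 1ξ₁ / (1ξ₂) = 4.61 → ξ₁ = 4.61 ξ₂.
Substitute: (1·4.61 + 2) ξ₂ = 29.96 → ξ₂ = 4.533 kmol, ξ₁ = 20.9 kmol.
Outlet amounts (n = n₀ + Σ ν·ξ):
  D: 86.6 − 1(20.9) − 2(4.533) = 56.64
  E: 0 + 1(20.9) = 20.9
  B: 0 + 1(4.533) = 4.533
  C: 0 + 2(4.533) = 9.066
Total out = 91.13 kmol; y_E = 20.9 / 91.13 = 0.2293.

0.229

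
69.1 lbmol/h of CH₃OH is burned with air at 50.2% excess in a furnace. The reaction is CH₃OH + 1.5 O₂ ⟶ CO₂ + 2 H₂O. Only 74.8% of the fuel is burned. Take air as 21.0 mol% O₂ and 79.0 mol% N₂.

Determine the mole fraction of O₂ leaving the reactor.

Stoichiometric O₂ = 1.5 × 69.1 = 103.6 lbmol/h; O₂ fed = 103.6 × 1.502 = 155.7 lbmol/h.
N₂ fed = 155.7 × 79/21 = 585.7 lbmol/h.
Fuel reacted = 0.748 × 69.1 → ξ = 51.69 lbmol/h.
Outlet (n = n₀ + ν ξ):
  CH₃OH: 69.1 − 1(51.69) = 17.41
  O₂: 155.7 − 1.5(51.69) = 78.15
  N₂: 585.7 (inert)
  CO₂: 0 + 1(51.69) = 51.69
  H₂O: 0 + 2(51.69) = 103.4
Total out = 836.3 lbmol/h; y_O₂ = 78.15 / 836.3 = 0.09345.

0.0935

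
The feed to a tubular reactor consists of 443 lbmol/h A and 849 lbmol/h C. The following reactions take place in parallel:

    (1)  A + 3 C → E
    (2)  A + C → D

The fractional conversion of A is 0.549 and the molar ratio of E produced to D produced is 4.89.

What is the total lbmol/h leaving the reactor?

Conversion of A: A consumed = 0.549 × 443 = 243.2 lbmol/h = 1ξ₁ + 1ξ₂.
Selectivity: 1ξ₁ / (1ξ₂) = 4.89 → ξ₁ = 4.89 ξ₂.
Substitute: (1·4.89 + 1) ξ₂ = 243.2 → ξ₂ = 41.29 lbmol/h, ξ₁ = 201.9 lbmol/h.
Outlet amounts (n = n₀ + Σ ν·ξ):
  A: 443 − 1(201.9) − 1(41.29) = 199.8
  C: 849 − 3(201.9) − 1(41.29) = 202
  E: 0 + 1(201.9) = 201.9
  D: 0 + 1(41.29) = 41.29
Total out = 199.8 + 202 + 201.9 + 41.29 = 645 lbmol/h.

645 lbmol/h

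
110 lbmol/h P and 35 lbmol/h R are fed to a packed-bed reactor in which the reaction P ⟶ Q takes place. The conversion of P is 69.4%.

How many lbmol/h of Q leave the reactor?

P reacted = 0.694 × 110 = 76.34 lbmol/h; ν_P = −1, so ξ = 76.34/1 = 76.34 lbmol/h.
Outlet amounts (n = n₀ + ν ξ):
  P: 110 − 1(76.34) = 33.66
  Q: 0 + 1(76.34) = 76.34
  R: 35 (inert)

76.3 lbmol/h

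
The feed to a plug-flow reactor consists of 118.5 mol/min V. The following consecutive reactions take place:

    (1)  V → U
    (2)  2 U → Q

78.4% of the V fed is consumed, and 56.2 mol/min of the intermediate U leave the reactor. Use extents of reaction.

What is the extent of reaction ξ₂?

ξ₂ = 18.4 mol/min

Conversion of V: V consumed = 1ξ₁ = 0.784 × 118.5 → ξ₁ = 92.9 mol/min.
U balance: n_U = 0 + 1ξ₁ − 2ξ₂ = 56.2 → ξ₂ = (1·92.9 − 56.2)/2 = 18.35 mol/min.
Outlet amounts (n = n₀ + Σ ν·ξ):
  V: 118.5 − 1(92.9) = 25.6
  U: 0 + 1(92.9) − 2(18.35) = 56.2
  Q: 0 + 1(18.35) = 18.35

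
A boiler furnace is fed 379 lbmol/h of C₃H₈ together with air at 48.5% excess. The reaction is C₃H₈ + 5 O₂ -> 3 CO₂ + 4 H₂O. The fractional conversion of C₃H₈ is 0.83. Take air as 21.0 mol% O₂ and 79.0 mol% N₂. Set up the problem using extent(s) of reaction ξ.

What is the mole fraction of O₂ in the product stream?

0.0881

Stoichiometric O₂ = 5 × 379 = 1895 lbmol/h; O₂ fed = 1895 × 1.485 = 2814 lbmol/h.
N₂ fed = 2814 × 79/21 = 10590 lbmol/h.
Fuel reacted = 0.83 × 379 → ξ = 314.6 lbmol/h.
Outlet (n = n₀ + ν ξ):
  C₃H₈: 379 − 1(314.6) = 64.43
  O₂: 2814 − 5(314.6) = 1241
  N₂: 10590 (inert)
  CO₂: 0 + 3(314.6) = 943.7
  H₂O: 0 + 4(314.6) = 1258
Total out = 14090 lbmol/h; y_O₂ = 1241 / 14090 = 0.08807.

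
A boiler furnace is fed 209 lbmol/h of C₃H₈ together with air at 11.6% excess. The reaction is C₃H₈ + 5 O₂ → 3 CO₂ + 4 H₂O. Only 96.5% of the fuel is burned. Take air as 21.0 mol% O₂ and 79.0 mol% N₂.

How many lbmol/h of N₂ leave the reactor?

Stoichiometric O₂ = 5 × 209 = 1045 lbmol/h; O₂ fed = 1045 × 1.116 = 1166 lbmol/h.
N₂ fed = 1166 × 79/21 = 4387 lbmol/h.
Fuel reacted = 0.965 × 209 → ξ = 201.7 lbmol/h.
Outlet (n = n₀ + ν ξ):
  C₃H₈: 209 − 1(201.7) = 7.315
  O₂: 1166 − 5(201.7) = 157.8
  N₂: 4387 (inert)
  CO₂: 0 + 3(201.7) = 605.1
  H₂O: 0 + 4(201.7) = 806.7

4390 lbmol/h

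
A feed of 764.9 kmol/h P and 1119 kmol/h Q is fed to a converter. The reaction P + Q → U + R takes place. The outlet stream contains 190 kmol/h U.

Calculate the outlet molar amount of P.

For U: n = n₀ + 1ξ → 190 = 0 + 1ξ, giving ξ = 190 kmol/h.
Outlet amounts (n = n₀ + ν ξ):
  P: 764.9 − 1(190) = 574.9
  Q: 1119 − 1(190) = 929
  U: 0 + 1(190) = 190
  R: 0 + 1(190) = 190

575 kmol/h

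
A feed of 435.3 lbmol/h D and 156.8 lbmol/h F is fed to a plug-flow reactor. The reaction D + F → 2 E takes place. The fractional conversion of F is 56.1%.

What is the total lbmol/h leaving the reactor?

592 lbmol/h

F reacted = 0.561 × 156.8 = 87.96 lbmol/h; ν_F = −1, so ξ = 87.96/1 = 87.96 lbmol/h.
Outlet amounts (n = n₀ + ν ξ):
  D: 435.3 − 1(87.96) = 347.3
  F: 156.8 − 1(87.96) = 68.84
  E: 0 + 2(87.96) = 175.9
Total out = 347.3 + 68.84 + 175.9 = 592.1 lbmol/h.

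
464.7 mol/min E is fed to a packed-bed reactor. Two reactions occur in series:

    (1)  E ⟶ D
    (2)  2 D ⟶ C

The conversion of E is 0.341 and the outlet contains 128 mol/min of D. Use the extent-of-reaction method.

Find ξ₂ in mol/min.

Conversion of E: E consumed = 1ξ₁ = 0.341 × 464.7 → ξ₁ = 158.5 mol/min.
D balance: n_D = 0 + 1ξ₁ − 2ξ₂ = 128 → ξ₂ = (1·158.5 − 128)/2 = 15.23 mol/min.
Outlet amounts (n = n₀ + Σ ν·ξ):
  E: 464.7 − 1(158.5) = 306.2
  D: 0 + 1(158.5) − 2(15.23) = 128
  C: 0 + 1(15.23) = 15.23

ξ₂ = 15.2 mol/min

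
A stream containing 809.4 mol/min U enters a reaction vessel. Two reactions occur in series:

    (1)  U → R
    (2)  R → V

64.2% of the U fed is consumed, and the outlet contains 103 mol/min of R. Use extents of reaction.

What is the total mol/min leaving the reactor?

809 mol/min

Conversion of U: U consumed = 1ξ₁ = 0.642 × 809.4 → ξ₁ = 519.6 mol/min.
R balance: n_R = 0 + 1ξ₁ − 1ξ₂ = 103 → ξ₂ = (1·519.6 − 103)/1 = 416.6 mol/min.
Outlet amounts (n = n₀ + Σ ν·ξ):
  U: 809.4 − 1(519.6) = 289.8
  R: 0 + 1(519.6) − 1(416.6) = 103
  V: 0 + 1(416.6) = 416.6
Total out = 289.8 + 103 + 416.6 = 809.4 mol/min.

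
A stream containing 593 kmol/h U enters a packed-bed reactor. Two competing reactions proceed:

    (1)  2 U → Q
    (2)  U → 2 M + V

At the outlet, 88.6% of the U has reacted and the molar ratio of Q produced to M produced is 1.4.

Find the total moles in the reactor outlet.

529 kmol/h

Conversion of U: U consumed = 0.886 × 593 = 525.4 kmol/h = 2ξ₁ + 1ξ₂.
Selectivity: 1ξ₁ / (2ξ₂) = 1.4 → ξ₁ = 2.8 ξ₂.
Substitute: (2·2.8 + 1) ξ₂ = 525.4 → ξ₂ = 79.61 kmol/h, ξ₁ = 222.9 kmol/h.
Outlet amounts (n = n₀ + Σ ν·ξ):
  U: 593 − 2(222.9) − 1(79.61) = 67.6
  Q: 0 + 1(222.9) = 222.9
  M: 0 + 2(79.61) = 159.2
  V: 0 + 1(79.61) = 79.61
Total out = 67.6 + 222.9 + 159.2 + 79.61 = 529.3 kmol/h.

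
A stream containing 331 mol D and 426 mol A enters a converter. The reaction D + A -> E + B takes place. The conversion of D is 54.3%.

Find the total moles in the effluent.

D reacted = 0.543 × 331 = 179.7 mol; ν_D = −1, so ξ = 179.7/1 = 179.7 mol.
Outlet amounts (n = n₀ + ν ξ):
  D: 331 − 1(179.7) = 151.3
  A: 426 − 1(179.7) = 246.3
  E: 0 + 1(179.7) = 179.7
  B: 0 + 1(179.7) = 179.7
Total out = 151.3 + 246.3 + 179.7 + 179.7 = 757 mol.

757 mol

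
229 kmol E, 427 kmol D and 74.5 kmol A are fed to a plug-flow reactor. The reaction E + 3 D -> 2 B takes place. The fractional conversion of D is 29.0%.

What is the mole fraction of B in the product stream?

D reacted = 0.29 × 427 = 123.8 kmol; ν_D = −3, so ξ = 123.8/3 = 41.28 kmol.
Outlet amounts (n = n₀ + ν ξ):
  E: 229 − 1(41.28) = 187.7
  D: 427 − 3(41.28) = 303.2
  B: 0 + 2(41.28) = 82.55
  A: 74.5 (inert)
Total out = 647.9 kmol; y_B = 82.55 / 647.9 = 0.1274.

0.127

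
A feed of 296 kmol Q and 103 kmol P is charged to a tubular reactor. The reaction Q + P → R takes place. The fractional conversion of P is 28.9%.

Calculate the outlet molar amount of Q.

266 kmol

P reacted = 0.289 × 103 = 29.77 kmol; ν_P = −1, so ξ = 29.77/1 = 29.77 kmol.
Outlet amounts (n = n₀ + ν ξ):
  Q: 296 − 1(29.77) = 266.2
  P: 103 − 1(29.77) = 73.23
  R: 0 + 1(29.77) = 29.77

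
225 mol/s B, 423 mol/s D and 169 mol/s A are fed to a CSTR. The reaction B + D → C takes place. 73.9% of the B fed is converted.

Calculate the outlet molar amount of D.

257 mol/s

B reacted = 0.739 × 225 = 166.3 mol/s; ν_B = −1, so ξ = 166.3/1 = 166.3 mol/s.
Outlet amounts (n = n₀ + ν ξ):
  B: 225 − 1(166.3) = 58.72
  D: 423 − 1(166.3) = 256.7
  C: 0 + 1(166.3) = 166.3
  A: 169 (inert)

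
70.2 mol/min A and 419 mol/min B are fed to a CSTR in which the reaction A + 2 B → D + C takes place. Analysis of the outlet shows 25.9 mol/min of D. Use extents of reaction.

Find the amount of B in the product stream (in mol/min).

For D: n = n₀ + 1ξ → 25.9 = 0 + 1ξ, giving ξ = 25.9 mol/min.
Outlet amounts (n = n₀ + ν ξ):
  A: 70.2 − 1(25.9) = 44.3
  B: 419 − 2(25.9) = 367.2
  D: 0 + 1(25.9) = 25.9
  C: 0 + 1(25.9) = 25.9

367 mol/min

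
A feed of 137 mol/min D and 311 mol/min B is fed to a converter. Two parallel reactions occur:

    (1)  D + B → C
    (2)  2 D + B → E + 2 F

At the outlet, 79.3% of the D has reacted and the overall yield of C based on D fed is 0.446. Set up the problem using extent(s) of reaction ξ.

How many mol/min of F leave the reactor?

47.5 mol/min

Yield of C: 1ξ₁ / 137 = 0.446 → ξ₁ = 61.1 mol/min.
Conversion of D: 1ξ₁ + 2ξ₂ = 0.793 × 137 = 108.6 → ξ₂ = 23.77 mol/min.
Outlet amounts (n = n₀ + Σ ν·ξ):
  D: 137 − 1(61.1) − 2(23.77) = 28.36
  B: 311 − 1(61.1) − 1(23.77) = 226.1
  C: 0 + 1(61.1) = 61.1
  E: 0 + 1(23.77) = 23.77
  F: 0 + 2(23.77) = 47.54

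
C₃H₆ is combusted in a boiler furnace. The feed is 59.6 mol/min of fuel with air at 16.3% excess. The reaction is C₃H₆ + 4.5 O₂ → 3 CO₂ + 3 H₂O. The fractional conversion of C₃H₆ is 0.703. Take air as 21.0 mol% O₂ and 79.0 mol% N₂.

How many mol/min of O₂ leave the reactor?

Stoichiometric O₂ = 4.5 × 59.6 = 268.2 mol/min; O₂ fed = 268.2 × 1.163 = 311.9 mol/min.
N₂ fed = 311.9 × 79/21 = 1173 mol/min.
Fuel reacted = 0.703 × 59.6 → ξ = 41.9 mol/min.
Outlet (n = n₀ + ν ξ):
  C₃H₆: 59.6 − 1(41.9) = 17.7
  O₂: 311.9 − 4.5(41.9) = 123.4
  N₂: 1173 (inert)
  CO₂: 0 + 3(41.9) = 125.7
  H₂O: 0 + 3(41.9) = 125.7

123 mol/min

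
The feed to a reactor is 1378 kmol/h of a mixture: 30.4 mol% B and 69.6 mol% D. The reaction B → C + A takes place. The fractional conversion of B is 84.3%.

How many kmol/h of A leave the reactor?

B reacted = 0.843 × 418.9 = 353.1 kmol/h; ν_B = −1, so ξ = 353.1/1 = 353.1 kmol/h.
Outlet amounts (n = n₀ + ν ξ):
  B: 418.9 − 1(353.1) = 65.77
  C: 0 + 1(353.1) = 353.1
  A: 0 + 1(353.1) = 353.1
  D: 959.1 (inert)

353 kmol/h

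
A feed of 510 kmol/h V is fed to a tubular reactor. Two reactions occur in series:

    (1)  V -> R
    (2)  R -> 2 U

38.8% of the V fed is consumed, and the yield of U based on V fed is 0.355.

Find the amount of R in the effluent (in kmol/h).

107 kmol/h

Conversion of V: V consumed = 1ξ₁ = 0.388 × 510 → ξ₁ = 197.9 kmol/h.
Yield of U: 2ξ₂ / 510 = 0.355 → ξ₂ = 90.52 kmol/h.
Outlet amounts (n = n₀ + Σ ν·ξ):
  V: 510 − 1(197.9) = 312.1
  R: 0 + 1(197.9) − 1(90.52) = 107.4
  U: 0 + 2(90.52) = 181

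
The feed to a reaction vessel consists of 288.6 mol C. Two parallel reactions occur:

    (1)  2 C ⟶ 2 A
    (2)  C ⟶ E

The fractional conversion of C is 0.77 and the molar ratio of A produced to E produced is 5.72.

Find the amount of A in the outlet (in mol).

189 mol

Conversion of C: C consumed = 0.77 × 288.6 = 222.2 mol = 2ξ₁ + 1ξ₂.
Selectivity: 2ξ₁ / (1ξ₂) = 5.72 → ξ₁ = 2.86 ξ₂.
Substitute: (2·2.86 + 1) ξ₂ = 222.2 → ξ₂ = 33.07 mol, ξ₁ = 94.58 mol.
Outlet amounts (n = n₀ + Σ ν·ξ):
  C: 288.6 − 2(94.58) − 1(33.07) = 66.38
  A: 0 + 2(94.58) = 189.2
  E: 0 + 1(33.07) = 33.07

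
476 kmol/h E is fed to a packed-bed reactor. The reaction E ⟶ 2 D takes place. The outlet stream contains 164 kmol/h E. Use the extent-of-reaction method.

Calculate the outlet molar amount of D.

For E: n = n₀ − 1ξ → 164 = 476 − 1ξ, giving ξ = 312 kmol/h.
Outlet amounts (n = n₀ + ν ξ):
  E: 476 − 1(312) = 164
  D: 0 + 2(312) = 624

624 kmol/h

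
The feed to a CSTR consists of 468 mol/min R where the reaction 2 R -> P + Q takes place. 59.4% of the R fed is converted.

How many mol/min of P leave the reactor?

R reacted = 0.594 × 468 = 278 mol/min; ν_R = −2, so ξ = 278/2 = 139 mol/min.
Outlet amounts (n = n₀ + ν ξ):
  R: 468 − 2(139) = 190
  P: 0 + 1(139) = 139
  Q: 0 + 1(139) = 139

139 mol/min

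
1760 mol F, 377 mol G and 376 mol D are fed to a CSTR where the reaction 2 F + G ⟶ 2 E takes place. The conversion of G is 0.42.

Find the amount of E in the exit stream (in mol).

G reacted = 0.42 × 377 = 158.3 mol; ν_G = −1, so ξ = 158.3/1 = 158.3 mol.
Outlet amounts (n = n₀ + ν ξ):
  F: 1760 − 2(158.3) = 1443
  G: 377 − 1(158.3) = 218.7
  E: 0 + 2(158.3) = 316.7
  D: 376 (inert)

317 mol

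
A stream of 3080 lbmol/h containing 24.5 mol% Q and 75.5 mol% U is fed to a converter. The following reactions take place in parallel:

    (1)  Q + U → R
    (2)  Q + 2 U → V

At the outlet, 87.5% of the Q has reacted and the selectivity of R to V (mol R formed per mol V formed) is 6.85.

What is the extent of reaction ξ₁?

ξ₁ = 576 lbmol/h

Conversion of Q: Q consumed = 0.875 × 754.6 = 660.3 lbmol/h = 1ξ₁ + 1ξ₂.
Selectivity: 1ξ₁ / (1ξ₂) = 6.85 → ξ₁ = 6.85 ξ₂.
Substitute: (1·6.85 + 1) ξ₂ = 660.3 → ξ₂ = 84.11 lbmol/h, ξ₁ = 576.2 lbmol/h.
Outlet amounts (n = n₀ + Σ ν·ξ):
  Q: 754.6 − 1(576.2) − 1(84.11) = 94.33
  U: 2325 − 1(576.2) − 2(84.11) = 1581
  R: 0 + 1(576.2) = 576.2
  V: 0 + 1(84.11) = 84.11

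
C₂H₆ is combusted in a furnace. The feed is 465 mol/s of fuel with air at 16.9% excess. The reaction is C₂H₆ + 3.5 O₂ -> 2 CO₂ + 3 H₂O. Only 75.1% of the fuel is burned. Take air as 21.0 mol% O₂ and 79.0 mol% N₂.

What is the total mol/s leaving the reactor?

Stoichiometric O₂ = 3.5 × 465 = 1628 mol/s; O₂ fed = 1628 × 1.169 = 1903 mol/s.
N₂ fed = 1903 × 79/21 = 7157 mol/s.
Fuel reacted = 0.751 × 465 → ξ = 349.2 mol/s.
Outlet (n = n₀ + ν ξ):
  C₂H₆: 465 − 1(349.2) = 115.8
  O₂: 1903 − 3.5(349.2) = 680.3
  N₂: 7157 (inert)
  CO₂: 0 + 2(349.2) = 698.4
  H₂O: 0 + 3(349.2) = 1048
Total out = 115.8 + 680.3 + 7157 + 698.4 + 1048 = 9699 mol/s.

9700 mol/s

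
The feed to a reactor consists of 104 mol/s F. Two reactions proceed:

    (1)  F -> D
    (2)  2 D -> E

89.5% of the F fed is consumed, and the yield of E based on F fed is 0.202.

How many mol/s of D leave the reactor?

Conversion of F: F consumed = 1ξ₁ = 0.895 × 104 → ξ₁ = 93.08 mol/s.
Yield of E: 1ξ₂ / 104 = 0.202 → ξ₂ = 21.01 mol/s.
Outlet amounts (n = n₀ + Σ ν·ξ):
  F: 104 − 1(93.08) = 10.92
  D: 0 + 1(93.08) − 2(21.01) = 51.06
  E: 0 + 1(21.01) = 21.01

51.1 mol/s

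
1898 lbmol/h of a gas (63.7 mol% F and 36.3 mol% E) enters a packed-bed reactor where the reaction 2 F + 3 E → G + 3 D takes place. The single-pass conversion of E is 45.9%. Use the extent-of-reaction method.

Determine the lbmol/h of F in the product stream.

E reacted = 0.459 × 689 = 316.2 lbmol/h; ν_E = −3, so ξ = 316.2/3 = 105.4 lbmol/h.
Outlet amounts (n = n₀ + ν ξ):
  F: 1209 − 2(105.4) = 998.2
  E: 689 − 3(105.4) = 372.7
  G: 0 + 1(105.4) = 105.4
  D: 0 + 3(105.4) = 316.2

998 lbmol/h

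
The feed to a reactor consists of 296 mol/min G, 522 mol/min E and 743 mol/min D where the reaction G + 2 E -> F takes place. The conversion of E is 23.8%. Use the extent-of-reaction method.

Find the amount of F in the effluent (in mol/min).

E reacted = 0.238 × 522 = 124.2 mol/min; ν_E = −2, so ξ = 124.2/2 = 62.12 mol/min.
Outlet amounts (n = n₀ + ν ξ):
  G: 296 − 1(62.12) = 233.9
  E: 522 − 2(62.12) = 397.8
  F: 0 + 1(62.12) = 62.12
  D: 743 (inert)

62.1 mol/min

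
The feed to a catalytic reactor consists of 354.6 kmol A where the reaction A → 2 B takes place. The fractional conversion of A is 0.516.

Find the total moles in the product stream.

538 kmol

A reacted = 0.516 × 354.6 = 183 kmol; ν_A = −1, so ξ = 183/1 = 183 kmol.
Outlet amounts (n = n₀ + ν ξ):
  A: 354.6 − 1(183) = 171.6
  B: 0 + 2(183) = 365.9
Total out = 171.6 + 365.9 = 537.6 kmol.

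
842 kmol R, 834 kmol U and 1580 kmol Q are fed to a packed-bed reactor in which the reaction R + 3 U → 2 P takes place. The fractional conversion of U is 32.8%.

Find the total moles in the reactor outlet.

U reacted = 0.328 × 834 = 273.6 kmol; ν_U = −3, so ξ = 273.6/3 = 91.18 kmol.
Outlet amounts (n = n₀ + ν ξ):
  R: 842 − 1(91.18) = 750.8
  U: 834 − 3(91.18) = 560.4
  P: 0 + 2(91.18) = 182.4
  Q: 1580 (inert)
Total out = 750.8 + 560.4 + 182.4 + 1580 = 3074 kmol.

3070 kmol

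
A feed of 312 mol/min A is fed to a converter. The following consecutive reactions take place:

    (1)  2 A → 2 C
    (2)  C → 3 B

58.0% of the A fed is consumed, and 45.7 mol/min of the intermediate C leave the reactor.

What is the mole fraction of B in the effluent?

0.697

Conversion of A: A consumed = 2ξ₁ = 0.58 × 312 → ξ₁ = 90.48 mol/min.
C balance: n_C = 0 + 2ξ₁ − 1ξ₂ = 45.7 → ξ₂ = (2·90.48 − 45.7)/1 = 135.3 mol/min.
Outlet amounts (n = n₀ + Σ ν·ξ):
  A: 312 − 2(90.48) = 131
  C: 0 + 2(90.48) − 1(135.3) = 45.7
  B: 0 + 3(135.3) = 405.8
Total out = 582.5 mol/min; y_B = 405.8 / 582.5 = 0.6966.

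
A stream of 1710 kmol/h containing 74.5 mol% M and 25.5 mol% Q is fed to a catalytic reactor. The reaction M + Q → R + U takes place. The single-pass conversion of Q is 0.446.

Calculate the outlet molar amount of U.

194 kmol/h

Q reacted = 0.446 × 436.1 = 194.5 kmol/h; ν_Q = −1, so ξ = 194.5/1 = 194.5 kmol/h.
Outlet amounts (n = n₀ + ν ξ):
  M: 1274 − 1(194.5) = 1079
  Q: 436.1 − 1(194.5) = 241.6
  R: 0 + 1(194.5) = 194.5
  U: 0 + 1(194.5) = 194.5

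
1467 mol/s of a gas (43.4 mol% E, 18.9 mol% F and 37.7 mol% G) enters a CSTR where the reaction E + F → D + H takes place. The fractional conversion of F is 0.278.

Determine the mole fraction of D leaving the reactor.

F reacted = 0.278 × 277.3 = 77.08 mol/s; ν_F = −1, so ξ = 77.08/1 = 77.08 mol/s.
Outlet amounts (n = n₀ + ν ξ):
  E: 636.7 − 1(77.08) = 559.6
  F: 277.3 − 1(77.08) = 200.2
  D: 0 + 1(77.08) = 77.08
  H: 0 + 1(77.08) = 77.08
  G: 553.1 (inert)
Total out = 1467 mol/s; y_D = 77.08 / 1467 = 0.05254.

0.0525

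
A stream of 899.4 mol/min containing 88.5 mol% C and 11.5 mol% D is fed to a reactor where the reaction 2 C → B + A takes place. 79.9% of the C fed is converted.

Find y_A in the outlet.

C reacted = 0.799 × 796 = 636 mol/min; ν_C = −2, so ξ = 636/2 = 318 mol/min.
Outlet amounts (n = n₀ + ν ξ):
  C: 796 − 2(318) = 160
  B: 0 + 1(318) = 318
  A: 0 + 1(318) = 318
  D: 103.4 (inert)
Total out = 899.4 mol/min; y_A = 318 / 899.4 = 0.3536.

0.354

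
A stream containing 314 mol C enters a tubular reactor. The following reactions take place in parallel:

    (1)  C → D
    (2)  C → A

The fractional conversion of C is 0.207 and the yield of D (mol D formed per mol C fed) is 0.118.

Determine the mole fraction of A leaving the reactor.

Yield of D: 1ξ₁ / 314 = 0.118 → ξ₁ = 37.05 mol.
Conversion of C: 1ξ₁ + 1ξ₂ = 0.207 × 314 = 65 → ξ₂ = 27.95 mol.
Outlet amounts (n = n₀ + Σ ν·ξ):
  C: 314 − 1(37.05) − 1(27.95) = 249
  D: 0 + 1(37.05) = 37.05
  A: 0 + 1(27.95) = 27.95
Total out = 314 mol; y_A = 27.95 / 314 = 0.089.

0.089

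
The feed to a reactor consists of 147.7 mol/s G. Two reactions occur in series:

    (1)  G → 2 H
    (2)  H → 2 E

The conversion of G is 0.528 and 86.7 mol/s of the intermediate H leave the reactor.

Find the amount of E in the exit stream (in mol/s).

Conversion of G: G consumed = 1ξ₁ = 0.528 × 147.7 → ξ₁ = 77.99 mol/s.
H balance: n_H = 0 + 2ξ₁ − 1ξ₂ = 86.7 → ξ₂ = (2·77.99 − 86.7)/1 = 69.27 mol/s.
Outlet amounts (n = n₀ + Σ ν·ξ):
  G: 147.7 − 1(77.99) = 69.71
  H: 0 + 2(77.99) − 1(69.27) = 86.7
  E: 0 + 2(69.27) = 138.5

139 mol/s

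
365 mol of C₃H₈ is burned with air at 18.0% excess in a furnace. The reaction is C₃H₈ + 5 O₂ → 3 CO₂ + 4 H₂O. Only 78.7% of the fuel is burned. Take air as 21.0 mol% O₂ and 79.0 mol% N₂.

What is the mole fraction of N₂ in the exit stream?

0.743

Stoichiometric O₂ = 5 × 365 = 1825 mol; O₂ fed = 1825 × 1.180 = 2154 mol.
N₂ fed = 2154 × 79/21 = 8101 mol.
Fuel reacted = 0.787 × 365 → ξ = 287.3 mol.
Outlet (n = n₀ + ν ξ):
  C₃H₈: 365 − 1(287.3) = 77.75
  O₂: 2154 − 5(287.3) = 717.2
  N₂: 8101 (inert)
  CO₂: 0 + 3(287.3) = 861.8
  H₂O: 0 + 4(287.3) = 1149
Total out = 10910 mol; y_N₂ = 8101 / 10910 = 0.7428.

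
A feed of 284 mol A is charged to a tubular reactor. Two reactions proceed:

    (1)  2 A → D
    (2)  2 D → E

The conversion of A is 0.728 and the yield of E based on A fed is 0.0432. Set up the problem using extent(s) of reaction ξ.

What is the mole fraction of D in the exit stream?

Conversion of A: A consumed = 2ξ₁ = 0.728 × 284 → ξ₁ = 103.4 mol.
Yield of E: 1ξ₂ / 284 = 0.0432 → ξ₂ = 12.27 mol.
Outlet amounts (n = n₀ + Σ ν·ξ):
  A: 284 − 2(103.4) = 77.25
  D: 0 + 1(103.4) − 2(12.27) = 78.84
  E: 0 + 1(12.27) = 12.27
Total out = 168.4 mol; y_D = 78.84 / 168.4 = 0.4683.

0.468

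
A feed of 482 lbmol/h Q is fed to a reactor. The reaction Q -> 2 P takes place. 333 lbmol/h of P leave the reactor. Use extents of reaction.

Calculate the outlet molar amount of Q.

316 lbmol/h

For P: n = n₀ + 2ξ → 333 = 0 + 2ξ, giving ξ = 166.5 lbmol/h.
Outlet amounts (n = n₀ + ν ξ):
  Q: 482 − 1(166.5) = 315.5
  P: 0 + 2(166.5) = 333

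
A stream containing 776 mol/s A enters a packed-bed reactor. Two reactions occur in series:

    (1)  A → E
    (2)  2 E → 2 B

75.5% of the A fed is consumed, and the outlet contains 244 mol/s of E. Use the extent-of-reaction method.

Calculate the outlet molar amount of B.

342 mol/s

Conversion of A: A consumed = 1ξ₁ = 0.755 × 776 → ξ₁ = 585.9 mol/s.
E balance: n_E = 0 + 1ξ₁ − 2ξ₂ = 244 → ξ₂ = (1·585.9 − 244)/2 = 170.9 mol/s.
Outlet amounts (n = n₀ + Σ ν·ξ):
  A: 776 − 1(585.9) = 190.1
  E: 0 + 1(585.9) − 2(170.9) = 244
  B: 0 + 2(170.9) = 341.9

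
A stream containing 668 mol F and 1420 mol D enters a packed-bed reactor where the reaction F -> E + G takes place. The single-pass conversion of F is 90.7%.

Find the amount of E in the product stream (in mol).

F reacted = 0.907 × 668 = 605.9 mol; ν_F = −1, so ξ = 605.9/1 = 605.9 mol.
Outlet amounts (n = n₀ + ν ξ):
  F: 668 − 1(605.9) = 62.12
  E: 0 + 1(605.9) = 605.9
  G: 0 + 1(605.9) = 605.9
  D: 1420 (inert)

606 mol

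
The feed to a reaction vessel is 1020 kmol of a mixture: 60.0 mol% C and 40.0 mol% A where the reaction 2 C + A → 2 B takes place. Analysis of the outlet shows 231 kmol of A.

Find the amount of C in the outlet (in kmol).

258 kmol

For A: n = n₀ − 1ξ → 231 = 408 − 1ξ, giving ξ = 177 kmol.
Outlet amounts (n = n₀ + ν ξ):
  C: 612 − 2(177) = 258
  A: 408 − 1(177) = 231
  B: 0 + 2(177) = 354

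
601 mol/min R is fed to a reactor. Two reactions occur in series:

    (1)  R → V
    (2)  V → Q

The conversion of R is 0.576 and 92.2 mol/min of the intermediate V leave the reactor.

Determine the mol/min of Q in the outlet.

Conversion of R: R consumed = 1ξ₁ = 0.576 × 601 → ξ₁ = 346.2 mol/min.
V balance: n_V = 0 + 1ξ₁ − 1ξ₂ = 92.2 → ξ₂ = (1·346.2 − 92.2)/1 = 254 mol/min.
Outlet amounts (n = n₀ + Σ ν·ξ):
  R: 601 − 1(346.2) = 254.8
  V: 0 + 1(346.2) − 1(254) = 92.2
  Q: 0 + 1(254) = 254

254 mol/min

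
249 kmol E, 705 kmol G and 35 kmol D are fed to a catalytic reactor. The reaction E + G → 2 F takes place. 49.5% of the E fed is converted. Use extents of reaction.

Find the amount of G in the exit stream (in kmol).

E reacted = 0.495 × 249 = 123.3 kmol; ν_E = −1, so ξ = 123.3/1 = 123.3 kmol.
Outlet amounts (n = n₀ + ν ξ):
  E: 249 − 1(123.3) = 125.7
  G: 705 − 1(123.3) = 581.7
  F: 0 + 2(123.3) = 246.5
  D: 35 (inert)

582 kmol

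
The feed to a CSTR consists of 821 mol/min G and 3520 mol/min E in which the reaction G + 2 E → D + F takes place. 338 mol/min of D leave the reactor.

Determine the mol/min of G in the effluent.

For D: n = n₀ + 1ξ → 338 = 0 + 1ξ, giving ξ = 338 mol/min.
Outlet amounts (n = n₀ + ν ξ):
  G: 821 − 1(338) = 483
  E: 3520 − 2(338) = 2844
  D: 0 + 1(338) = 338
  F: 0 + 1(338) = 338

483 mol/min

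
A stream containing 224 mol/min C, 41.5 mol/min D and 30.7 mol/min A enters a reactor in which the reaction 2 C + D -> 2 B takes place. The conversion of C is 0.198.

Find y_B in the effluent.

0.162

C reacted = 0.198 × 224 = 44.35 mol/min; ν_C = −2, so ξ = 44.35/2 = 22.18 mol/min.
Outlet amounts (n = n₀ + ν ξ):
  C: 224 − 2(22.18) = 179.6
  D: 41.5 − 1(22.18) = 19.32
  B: 0 + 2(22.18) = 44.35
  A: 30.7 (inert)
Total out = 274 mol/min; y_B = 44.35 / 274 = 0.1619.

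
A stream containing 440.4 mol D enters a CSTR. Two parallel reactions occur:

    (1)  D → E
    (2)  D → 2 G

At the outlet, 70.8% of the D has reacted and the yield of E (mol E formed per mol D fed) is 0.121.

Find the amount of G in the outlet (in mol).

517 mol

Yield of E: 1ξ₁ / 440.4 = 0.121 → ξ₁ = 53.29 mol.
Conversion of D: 1ξ₁ + 1ξ₂ = 0.708 × 440.4 = 311.8 → ξ₂ = 258.5 mol.
Outlet amounts (n = n₀ + Σ ν·ξ):
  D: 440.4 − 1(53.29) − 1(258.5) = 128.6
  E: 0 + 1(53.29) = 53.29
  G: 0 + 2(258.5) = 517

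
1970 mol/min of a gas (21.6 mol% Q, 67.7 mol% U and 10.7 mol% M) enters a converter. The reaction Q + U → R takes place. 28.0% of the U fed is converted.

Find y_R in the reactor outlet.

U reacted = 0.28 × 1334 = 373.4 mol/min; ν_U = −1, so ξ = 373.4/1 = 373.4 mol/min.
Outlet amounts (n = n₀ + ν ξ):
  Q: 425.5 − 1(373.4) = 52.09
  U: 1334 − 1(373.4) = 960.3
  R: 0 + 1(373.4) = 373.4
  M: 210.8 (inert)
Total out = 1597 mol/min; y_R = 373.4 / 1597 = 0.2339.

0.234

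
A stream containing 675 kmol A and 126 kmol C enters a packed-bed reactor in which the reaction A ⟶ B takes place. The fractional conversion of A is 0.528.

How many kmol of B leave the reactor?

356 kmol

A reacted = 0.528 × 675 = 356.4 kmol; ν_A = −1, so ξ = 356.4/1 = 356.4 kmol.
Outlet amounts (n = n₀ + ν ξ):
  A: 675 − 1(356.4) = 318.6
  B: 0 + 1(356.4) = 356.4
  C: 126 (inert)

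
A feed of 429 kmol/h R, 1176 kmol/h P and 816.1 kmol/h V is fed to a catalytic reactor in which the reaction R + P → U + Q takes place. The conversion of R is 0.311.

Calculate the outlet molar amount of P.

R reacted = 0.311 × 429 = 133.4 kmol/h; ν_R = −1, so ξ = 133.4/1 = 133.4 kmol/h.
Outlet amounts (n = n₀ + ν ξ):
  R: 429 − 1(133.4) = 295.6
  P: 1176 − 1(133.4) = 1043
  U: 0 + 1(133.4) = 133.4
  Q: 0 + 1(133.4) = 133.4
  V: 816.1 (inert)

1040 kmol/h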